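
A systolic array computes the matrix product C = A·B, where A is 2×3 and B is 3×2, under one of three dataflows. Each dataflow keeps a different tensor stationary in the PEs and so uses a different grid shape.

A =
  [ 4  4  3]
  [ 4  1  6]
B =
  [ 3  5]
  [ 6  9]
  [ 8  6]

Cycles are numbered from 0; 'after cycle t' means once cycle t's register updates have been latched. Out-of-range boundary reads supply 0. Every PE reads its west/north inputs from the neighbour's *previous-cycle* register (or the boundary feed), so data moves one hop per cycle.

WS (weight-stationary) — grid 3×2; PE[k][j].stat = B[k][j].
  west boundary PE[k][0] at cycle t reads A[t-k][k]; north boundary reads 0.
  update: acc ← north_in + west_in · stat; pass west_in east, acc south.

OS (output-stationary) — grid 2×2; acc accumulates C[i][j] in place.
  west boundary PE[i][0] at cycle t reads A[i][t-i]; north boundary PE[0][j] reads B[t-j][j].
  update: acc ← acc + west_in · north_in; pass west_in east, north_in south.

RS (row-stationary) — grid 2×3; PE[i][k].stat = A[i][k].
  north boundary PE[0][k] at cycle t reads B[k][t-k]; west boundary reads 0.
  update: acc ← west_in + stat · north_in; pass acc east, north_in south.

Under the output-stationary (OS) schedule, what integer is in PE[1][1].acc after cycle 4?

PE[1][1].acc = 65

Tracing OS — 2×2 array, target PE[1][1]:
  0: (0,1).acc=0  regs=<0,0>
  0: (1,0).acc=0  regs=<0,0>
  0: (1,1).acc=0  regs=<0,0>
  1: (0,1).acc=20  regs=<4,5>
  1: (1,0).acc=12  regs=<4,3>
  1: (1,1).acc=0  regs=<0,0>
  2: (0,1).acc=56  regs=<4,9>
  2: (1,0).acc=18  regs=<1,6>
  2: (1,1).acc=20  regs=<4,5>
  3: (0,1).acc=74  regs=<3,6>
  3: (1,0).acc=66  regs=<6,8>
  3: (1,1).acc=29  regs=<1,9>
  4: (0,1).acc=74  regs=<0,0>
  4: (1,0).acc=66  regs=<0,0>
  4: (1,1).acc=65  regs=<6,6>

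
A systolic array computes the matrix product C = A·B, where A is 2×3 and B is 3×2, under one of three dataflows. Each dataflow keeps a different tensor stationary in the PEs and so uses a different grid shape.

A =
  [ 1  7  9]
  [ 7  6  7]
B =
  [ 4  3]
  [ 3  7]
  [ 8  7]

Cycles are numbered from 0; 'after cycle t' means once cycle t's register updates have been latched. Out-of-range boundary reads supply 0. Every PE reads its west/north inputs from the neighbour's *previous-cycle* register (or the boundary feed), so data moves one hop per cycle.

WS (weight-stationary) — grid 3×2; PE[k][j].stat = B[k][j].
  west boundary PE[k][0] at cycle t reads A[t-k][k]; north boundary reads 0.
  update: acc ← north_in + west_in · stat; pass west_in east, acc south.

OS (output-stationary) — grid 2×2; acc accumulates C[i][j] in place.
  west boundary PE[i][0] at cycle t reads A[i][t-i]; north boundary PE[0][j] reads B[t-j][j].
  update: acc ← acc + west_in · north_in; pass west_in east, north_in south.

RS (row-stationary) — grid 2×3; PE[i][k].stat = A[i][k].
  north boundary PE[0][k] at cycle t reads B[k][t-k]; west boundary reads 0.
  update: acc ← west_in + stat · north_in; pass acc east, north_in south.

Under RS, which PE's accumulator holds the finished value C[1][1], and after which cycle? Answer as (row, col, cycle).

RS — PE[1][2] is where C[1][1] collects:
  cycle 0: PE[1][2] → acc 0, east 0, south 0
  cycle 1: PE[1][2] → acc 0, east 0, south 0
  cycle 2: PE[1][2] → acc 0, east 0, south 0
  cycle 3: PE[1][2] → acc 102, east 102, south 8
  cycle 4: PE[1][2] → acc 112, east 112, south 7

(row, col, cycle) = (1, 2, 4)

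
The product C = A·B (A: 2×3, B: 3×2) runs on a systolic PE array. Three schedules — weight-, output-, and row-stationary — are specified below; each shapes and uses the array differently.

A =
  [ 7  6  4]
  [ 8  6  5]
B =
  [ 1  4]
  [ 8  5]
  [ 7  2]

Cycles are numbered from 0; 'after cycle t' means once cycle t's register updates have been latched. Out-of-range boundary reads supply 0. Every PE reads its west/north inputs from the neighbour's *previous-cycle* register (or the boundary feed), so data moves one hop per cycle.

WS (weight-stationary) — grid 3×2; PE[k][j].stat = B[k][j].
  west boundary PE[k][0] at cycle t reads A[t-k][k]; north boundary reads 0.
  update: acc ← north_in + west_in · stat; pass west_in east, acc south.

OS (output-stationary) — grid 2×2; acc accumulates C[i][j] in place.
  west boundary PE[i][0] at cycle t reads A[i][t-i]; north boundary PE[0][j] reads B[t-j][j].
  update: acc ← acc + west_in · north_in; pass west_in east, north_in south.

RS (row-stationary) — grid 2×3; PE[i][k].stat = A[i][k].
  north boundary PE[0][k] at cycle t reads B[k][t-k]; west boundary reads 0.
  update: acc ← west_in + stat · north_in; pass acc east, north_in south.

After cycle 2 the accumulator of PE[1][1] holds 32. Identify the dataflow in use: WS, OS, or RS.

dataflow = OS

Under WS (3×2), PE[1][1]:
  step 0 · PE1,1: acc=0; fwd→0 fwd↓0
  step 1 · PE1,1: acc=0; fwd→0 fwd↓0
  step 2 · PE1,1: acc=58; fwd→6 fwd↓58
Under OS (2×2), PE[1][1]:
  step 0 · PE1,1: acc=0; fwd→0 fwd↓0
  step 1 · PE1,1: acc=0; fwd→0 fwd↓0
  step 2 · PE1,1: acc=32; fwd→8 fwd↓4
Under RS (2×3), PE[1][1]:
  step 0 · PE1,1: acc=0; fwd→0 fwd↓0
  step 1 · PE1,1: acc=0; fwd→0 fwd↓0
  step 2 · PE1,1: acc=56; fwd→56 fwd↓8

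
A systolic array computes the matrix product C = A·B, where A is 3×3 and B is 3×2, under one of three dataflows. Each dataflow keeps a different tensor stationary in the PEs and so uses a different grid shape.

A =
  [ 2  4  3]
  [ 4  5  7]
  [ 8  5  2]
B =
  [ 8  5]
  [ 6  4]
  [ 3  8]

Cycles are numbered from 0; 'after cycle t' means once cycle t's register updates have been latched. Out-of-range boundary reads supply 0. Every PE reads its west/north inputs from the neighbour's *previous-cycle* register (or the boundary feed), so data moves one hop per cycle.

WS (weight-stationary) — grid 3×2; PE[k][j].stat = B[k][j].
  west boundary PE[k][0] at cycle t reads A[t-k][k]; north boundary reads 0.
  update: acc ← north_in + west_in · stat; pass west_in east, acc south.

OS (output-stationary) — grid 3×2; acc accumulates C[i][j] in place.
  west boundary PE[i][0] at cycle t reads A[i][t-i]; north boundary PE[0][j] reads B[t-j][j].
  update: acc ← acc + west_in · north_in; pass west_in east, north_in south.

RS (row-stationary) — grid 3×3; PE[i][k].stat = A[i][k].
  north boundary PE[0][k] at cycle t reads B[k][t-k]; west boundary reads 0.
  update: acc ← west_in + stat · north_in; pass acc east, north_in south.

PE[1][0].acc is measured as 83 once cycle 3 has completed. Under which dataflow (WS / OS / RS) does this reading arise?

WS [3×2] PE[1][0] across cycles:
  cycle 0: PE[1][0] → acc 0, east 0, south 0
  cycle 1: PE[1][0] → acc 40, east 4, south 40
  cycle 2: PE[1][0] → acc 62, east 5, south 62
  cycle 3: PE[1][0] → acc 94, east 5, south 94
OS [3×2] PE[1][0] across cycles:
  cycle 0: PE[1][0] → acc 0, east 0, south 0
  cycle 1: PE[1][0] → acc 32, east 4, south 8
  cycle 2: PE[1][0] → acc 62, east 5, south 6
  cycle 3: PE[1][0] → acc 83, east 7, south 3
RS [3×3] PE[1][0] across cycles:
  cycle 0: PE[1][0] → acc 0, east 0, south 0
  cycle 1: PE[1][0] → acc 32, east 32, south 8
  cycle 2: PE[1][0] → acc 20, east 20, south 5
  cycle 3: PE[1][0] → acc 0, east 0, south 0

dataflow = OS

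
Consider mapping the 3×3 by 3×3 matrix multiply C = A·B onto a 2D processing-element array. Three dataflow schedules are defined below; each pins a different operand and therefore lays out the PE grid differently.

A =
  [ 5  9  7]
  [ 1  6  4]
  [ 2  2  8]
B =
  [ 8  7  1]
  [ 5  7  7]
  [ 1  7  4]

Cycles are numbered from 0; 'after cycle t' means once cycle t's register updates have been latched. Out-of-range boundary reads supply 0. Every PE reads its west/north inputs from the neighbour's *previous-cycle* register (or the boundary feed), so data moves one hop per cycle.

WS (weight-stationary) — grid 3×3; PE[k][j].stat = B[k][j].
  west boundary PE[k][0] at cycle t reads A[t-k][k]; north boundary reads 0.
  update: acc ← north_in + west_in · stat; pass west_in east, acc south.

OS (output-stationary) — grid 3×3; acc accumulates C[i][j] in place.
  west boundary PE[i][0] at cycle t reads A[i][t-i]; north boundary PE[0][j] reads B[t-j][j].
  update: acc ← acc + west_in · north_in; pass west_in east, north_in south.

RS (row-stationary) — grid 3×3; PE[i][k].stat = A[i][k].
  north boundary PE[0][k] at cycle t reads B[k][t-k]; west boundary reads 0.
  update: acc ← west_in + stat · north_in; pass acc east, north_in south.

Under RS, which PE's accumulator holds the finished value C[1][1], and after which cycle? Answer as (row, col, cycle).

RS — PE[1][2] is where C[1][1] collects:
  step 0 · PE1,2: acc=0; fwd→0 fwd↓0
  step 1 · PE1,2: acc=0; fwd→0 fwd↓0
  step 2 · PE1,2: acc=0; fwd→0 fwd↓0
  step 3 · PE1,2: acc=42; fwd→42 fwd↓1
  step 4 · PE1,2: acc=77; fwd→77 fwd↓7

(row, col, cycle) = (1, 2, 4)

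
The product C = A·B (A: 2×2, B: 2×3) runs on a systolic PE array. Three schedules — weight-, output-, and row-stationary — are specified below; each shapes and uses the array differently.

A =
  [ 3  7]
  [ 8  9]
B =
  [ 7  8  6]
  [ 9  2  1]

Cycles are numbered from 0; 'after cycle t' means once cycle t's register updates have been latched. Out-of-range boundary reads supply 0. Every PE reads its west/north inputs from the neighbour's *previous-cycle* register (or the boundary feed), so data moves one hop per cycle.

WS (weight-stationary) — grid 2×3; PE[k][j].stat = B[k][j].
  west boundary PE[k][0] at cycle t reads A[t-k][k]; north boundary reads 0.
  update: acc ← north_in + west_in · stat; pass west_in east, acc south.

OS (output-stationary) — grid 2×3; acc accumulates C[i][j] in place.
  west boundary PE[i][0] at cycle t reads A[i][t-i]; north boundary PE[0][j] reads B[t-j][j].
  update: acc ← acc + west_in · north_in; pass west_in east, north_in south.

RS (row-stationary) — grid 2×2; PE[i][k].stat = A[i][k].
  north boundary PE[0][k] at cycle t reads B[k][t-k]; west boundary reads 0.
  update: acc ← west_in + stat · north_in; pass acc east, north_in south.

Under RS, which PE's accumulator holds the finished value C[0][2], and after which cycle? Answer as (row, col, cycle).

(row, col, cycle) = (0, 1, 3)

RS — PE[0][1] is where C[0][2] collects:
  t=0 PE[0][1]: acc=0 h=0 v=0
  t=1 PE[0][1]: acc=84 h=84 v=9
  t=2 PE[0][1]: acc=38 h=38 v=2
  t=3 PE[0][1]: acc=25 h=25 v=1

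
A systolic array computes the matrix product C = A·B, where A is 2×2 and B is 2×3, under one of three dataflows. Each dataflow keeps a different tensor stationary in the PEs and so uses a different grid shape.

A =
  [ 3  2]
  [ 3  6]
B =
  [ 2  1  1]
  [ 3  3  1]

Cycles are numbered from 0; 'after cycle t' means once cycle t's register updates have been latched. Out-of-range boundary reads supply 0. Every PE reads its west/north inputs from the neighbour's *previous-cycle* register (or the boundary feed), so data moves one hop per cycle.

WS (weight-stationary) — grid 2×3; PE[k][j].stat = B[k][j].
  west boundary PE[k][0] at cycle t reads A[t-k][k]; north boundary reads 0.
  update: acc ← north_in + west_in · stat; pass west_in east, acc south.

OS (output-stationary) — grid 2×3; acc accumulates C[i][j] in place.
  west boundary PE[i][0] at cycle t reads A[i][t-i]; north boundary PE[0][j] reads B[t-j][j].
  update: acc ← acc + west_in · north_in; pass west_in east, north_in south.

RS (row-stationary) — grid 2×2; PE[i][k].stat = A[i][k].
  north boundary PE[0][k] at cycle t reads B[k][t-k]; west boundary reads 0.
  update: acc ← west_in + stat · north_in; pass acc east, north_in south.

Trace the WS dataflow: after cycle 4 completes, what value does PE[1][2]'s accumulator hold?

WS (2×3). Following PE[1][2] plus its west/north inputs:
  0: (0,2).acc=0  regs=<0,0>
  0: (1,1).acc=0  regs=<0,0>
  0: (1,2).acc=0  regs=<0,0>
  1: (0,2).acc=0  regs=<0,0>
  1: (1,1).acc=0  regs=<0,0>
  1: (1,2).acc=0  regs=<0,0>
  2: (0,2).acc=3  regs=<3,3>
  2: (1,1).acc=9  regs=<2,9>
  2: (1,2).acc=0  regs=<0,0>
  3: (0,2).acc=3  regs=<3,3>
  3: (1,1).acc=21  regs=<6,21>
  3: (1,2).acc=5  regs=<2,5>
  4: (0,2).acc=0  regs=<0,0>
  4: (1,1).acc=0  regs=<0,0>
  4: (1,2).acc=9  regs=<6,9>

PE[1][2].acc = 9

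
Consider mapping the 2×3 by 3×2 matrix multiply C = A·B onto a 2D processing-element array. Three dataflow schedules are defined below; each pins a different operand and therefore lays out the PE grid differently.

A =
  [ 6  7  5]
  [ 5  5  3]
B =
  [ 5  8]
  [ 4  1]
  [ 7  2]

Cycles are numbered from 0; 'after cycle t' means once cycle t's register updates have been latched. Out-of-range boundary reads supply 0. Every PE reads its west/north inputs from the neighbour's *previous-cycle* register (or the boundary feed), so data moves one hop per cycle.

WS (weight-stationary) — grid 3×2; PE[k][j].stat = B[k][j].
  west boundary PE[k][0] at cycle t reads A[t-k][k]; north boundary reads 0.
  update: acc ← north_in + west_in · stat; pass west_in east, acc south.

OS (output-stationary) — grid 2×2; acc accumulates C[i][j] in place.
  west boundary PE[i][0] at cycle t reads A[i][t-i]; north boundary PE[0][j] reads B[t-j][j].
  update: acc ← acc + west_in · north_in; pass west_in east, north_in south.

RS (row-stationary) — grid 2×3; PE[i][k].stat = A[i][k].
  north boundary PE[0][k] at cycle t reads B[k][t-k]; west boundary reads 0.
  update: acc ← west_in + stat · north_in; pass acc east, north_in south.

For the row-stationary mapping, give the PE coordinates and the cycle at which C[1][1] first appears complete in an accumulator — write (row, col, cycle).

(row, col, cycle) = (1, 2, 4)

RS: C[1][1] accumulates in PE[1][2]:
  cycle 0: PE[1][2] → acc 0, east 0, south 0
  cycle 1: PE[1][2] → acc 0, east 0, south 0
  cycle 2: PE[1][2] → acc 0, east 0, south 0
  cycle 3: PE[1][2] → acc 66, east 66, south 7
  cycle 4: PE[1][2] → acc 51, east 51, south 2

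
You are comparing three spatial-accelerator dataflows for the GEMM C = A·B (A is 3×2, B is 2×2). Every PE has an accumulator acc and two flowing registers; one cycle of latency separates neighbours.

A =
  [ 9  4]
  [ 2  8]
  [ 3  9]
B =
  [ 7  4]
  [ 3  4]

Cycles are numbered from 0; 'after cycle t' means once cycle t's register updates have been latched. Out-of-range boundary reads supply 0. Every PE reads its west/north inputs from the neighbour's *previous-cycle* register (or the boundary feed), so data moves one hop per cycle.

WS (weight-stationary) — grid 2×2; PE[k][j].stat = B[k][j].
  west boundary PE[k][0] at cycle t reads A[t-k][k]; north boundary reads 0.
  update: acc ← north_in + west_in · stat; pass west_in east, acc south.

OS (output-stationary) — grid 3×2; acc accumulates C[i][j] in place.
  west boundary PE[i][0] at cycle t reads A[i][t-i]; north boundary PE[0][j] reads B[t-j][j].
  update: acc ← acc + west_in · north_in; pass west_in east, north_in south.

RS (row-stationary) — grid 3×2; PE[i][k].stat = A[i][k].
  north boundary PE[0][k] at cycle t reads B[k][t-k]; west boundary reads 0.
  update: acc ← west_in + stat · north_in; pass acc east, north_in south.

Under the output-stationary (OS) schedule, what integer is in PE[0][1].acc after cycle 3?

PE[0][1].acc = 52

OS on a 3×2 grid — tracing PE[0][1] and its feeders:
  c0 r0c0: 63 / 9 / 7
  c0 r0c1: 0 / 0 / 0
  c1 r0c0: 75 / 4 / 3
  c1 r0c1: 36 / 9 / 4
  c2 r0c0: 75 / 0 / 0
  c2 r0c1: 52 / 4 / 4
  c3 r0c0: 75 / 0 / 0
  c3 r0c1: 52 / 0 / 0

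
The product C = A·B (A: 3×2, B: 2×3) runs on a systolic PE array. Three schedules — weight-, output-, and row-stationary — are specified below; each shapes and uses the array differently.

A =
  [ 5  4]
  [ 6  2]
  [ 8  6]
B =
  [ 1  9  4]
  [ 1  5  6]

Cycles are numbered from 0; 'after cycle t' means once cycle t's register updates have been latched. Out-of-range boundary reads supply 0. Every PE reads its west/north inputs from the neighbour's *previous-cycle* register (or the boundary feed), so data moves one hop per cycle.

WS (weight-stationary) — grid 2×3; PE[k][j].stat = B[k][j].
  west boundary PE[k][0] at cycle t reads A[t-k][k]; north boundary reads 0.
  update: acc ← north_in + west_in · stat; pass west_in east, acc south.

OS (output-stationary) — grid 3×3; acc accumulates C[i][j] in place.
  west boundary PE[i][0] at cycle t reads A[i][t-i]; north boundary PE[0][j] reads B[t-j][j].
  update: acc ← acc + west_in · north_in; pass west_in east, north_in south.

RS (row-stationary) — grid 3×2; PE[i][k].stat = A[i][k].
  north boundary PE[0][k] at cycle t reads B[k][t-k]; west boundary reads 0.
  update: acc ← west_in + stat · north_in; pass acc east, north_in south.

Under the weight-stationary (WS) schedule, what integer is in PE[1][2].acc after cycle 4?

WS 2×3: PE[1][2] cycle-by-cycle (with neighbour feeds):
  after 0 — PE[0][2] acc=0, pass-E 0, pass-S 0
  after 0 — PE[1][1] acc=0, pass-E 0, pass-S 0
  after 0 — PE[1][2] acc=0, pass-E 0, pass-S 0
  after 1 — PE[0][2] acc=0, pass-E 0, pass-S 0
  after 1 — PE[1][1] acc=0, pass-E 0, pass-S 0
  after 1 — PE[1][2] acc=0, pass-E 0, pass-S 0
  after 2 — PE[0][2] acc=20, pass-E 5, pass-S 20
  after 2 — PE[1][1] acc=65, pass-E 4, pass-S 65
  after 2 — PE[1][2] acc=0, pass-E 0, pass-S 0
  after 3 — PE[0][2] acc=24, pass-E 6, pass-S 24
  after 3 — PE[1][1] acc=64, pass-E 2, pass-S 64
  after 3 — PE[1][2] acc=44, pass-E 4, pass-S 44
  after 4 — PE[0][2] acc=32, pass-E 8, pass-S 32
  after 4 — PE[1][1] acc=102, pass-E 6, pass-S 102
  after 4 — PE[1][2] acc=36, pass-E 2, pass-S 36

PE[1][2].acc = 36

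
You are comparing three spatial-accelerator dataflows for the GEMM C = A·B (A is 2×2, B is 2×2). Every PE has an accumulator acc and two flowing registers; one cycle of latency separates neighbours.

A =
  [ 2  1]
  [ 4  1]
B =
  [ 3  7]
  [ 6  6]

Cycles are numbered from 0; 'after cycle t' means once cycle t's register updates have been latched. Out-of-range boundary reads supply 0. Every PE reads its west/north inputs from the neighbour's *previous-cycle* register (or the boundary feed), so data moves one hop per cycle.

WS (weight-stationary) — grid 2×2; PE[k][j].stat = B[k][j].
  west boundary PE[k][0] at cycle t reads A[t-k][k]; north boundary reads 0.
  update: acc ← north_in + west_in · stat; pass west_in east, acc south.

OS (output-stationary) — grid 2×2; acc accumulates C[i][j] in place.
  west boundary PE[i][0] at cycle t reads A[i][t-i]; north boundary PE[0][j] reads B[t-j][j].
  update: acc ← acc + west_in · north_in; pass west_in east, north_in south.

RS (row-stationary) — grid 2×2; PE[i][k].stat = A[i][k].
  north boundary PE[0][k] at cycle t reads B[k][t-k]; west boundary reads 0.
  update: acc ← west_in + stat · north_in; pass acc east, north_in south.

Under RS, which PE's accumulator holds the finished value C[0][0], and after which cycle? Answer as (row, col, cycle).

Under RS, C[0][0] lands at PE[0][1]:
  after 0 — PE[0][1] acc=0, pass-E 0, pass-S 0
  after 1 — PE[0][1] acc=12, pass-E 12, pass-S 6

(row, col, cycle) = (0, 1, 1)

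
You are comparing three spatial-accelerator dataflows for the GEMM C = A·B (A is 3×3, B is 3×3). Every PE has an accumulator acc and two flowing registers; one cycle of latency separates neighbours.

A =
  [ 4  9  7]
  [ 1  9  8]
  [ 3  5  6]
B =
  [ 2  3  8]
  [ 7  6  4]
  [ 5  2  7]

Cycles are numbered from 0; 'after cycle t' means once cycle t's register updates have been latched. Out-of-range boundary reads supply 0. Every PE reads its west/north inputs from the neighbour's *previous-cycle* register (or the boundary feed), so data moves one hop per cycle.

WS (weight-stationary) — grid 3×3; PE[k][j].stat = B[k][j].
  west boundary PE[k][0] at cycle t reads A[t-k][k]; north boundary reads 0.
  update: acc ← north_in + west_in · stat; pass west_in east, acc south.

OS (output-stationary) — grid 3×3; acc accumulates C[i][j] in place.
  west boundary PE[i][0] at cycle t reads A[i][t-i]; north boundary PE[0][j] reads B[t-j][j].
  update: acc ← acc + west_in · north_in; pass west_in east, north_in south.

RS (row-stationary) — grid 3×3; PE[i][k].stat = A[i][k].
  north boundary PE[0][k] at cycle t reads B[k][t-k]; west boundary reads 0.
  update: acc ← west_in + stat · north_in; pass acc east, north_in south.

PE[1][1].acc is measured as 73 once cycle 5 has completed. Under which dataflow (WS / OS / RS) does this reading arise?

dataflow = OS

WS [3×3] PE[1][1] across cycles:
  step 0 · PE1,1: acc=0; fwd→0 fwd↓0
  step 1 · PE1,1: acc=0; fwd→0 fwd↓0
  step 2 · PE1,1: acc=66; fwd→9 fwd↓66
  step 3 · PE1,1: acc=57; fwd→9 fwd↓57
  step 4 · PE1,1: acc=39; fwd→5 fwd↓39
  step 5 · PE1,1: acc=0; fwd→0 fwd↓0
OS [3×3] PE[1][1] across cycles:
  step 0 · PE1,1: acc=0; fwd→0 fwd↓0
  step 1 · PE1,1: acc=0; fwd→0 fwd↓0
  step 2 · PE1,1: acc=3; fwd→1 fwd↓3
  step 3 · PE1,1: acc=57; fwd→9 fwd↓6
  step 4 · PE1,1: acc=73; fwd→8 fwd↓2
  step 5 · PE1,1: acc=73; fwd→0 fwd↓0
RS [3×3] PE[1][1] across cycles:
  step 0 · PE1,1: acc=0; fwd→0 fwd↓0
  step 1 · PE1,1: acc=0; fwd→0 fwd↓0
  step 2 · PE1,1: acc=65; fwd→65 fwd↓7
  step 3 · PE1,1: acc=57; fwd→57 fwd↓6
  step 4 · PE1,1: acc=44; fwd→44 fwd↓4
  step 5 · PE1,1: acc=0; fwd→0 fwd↓0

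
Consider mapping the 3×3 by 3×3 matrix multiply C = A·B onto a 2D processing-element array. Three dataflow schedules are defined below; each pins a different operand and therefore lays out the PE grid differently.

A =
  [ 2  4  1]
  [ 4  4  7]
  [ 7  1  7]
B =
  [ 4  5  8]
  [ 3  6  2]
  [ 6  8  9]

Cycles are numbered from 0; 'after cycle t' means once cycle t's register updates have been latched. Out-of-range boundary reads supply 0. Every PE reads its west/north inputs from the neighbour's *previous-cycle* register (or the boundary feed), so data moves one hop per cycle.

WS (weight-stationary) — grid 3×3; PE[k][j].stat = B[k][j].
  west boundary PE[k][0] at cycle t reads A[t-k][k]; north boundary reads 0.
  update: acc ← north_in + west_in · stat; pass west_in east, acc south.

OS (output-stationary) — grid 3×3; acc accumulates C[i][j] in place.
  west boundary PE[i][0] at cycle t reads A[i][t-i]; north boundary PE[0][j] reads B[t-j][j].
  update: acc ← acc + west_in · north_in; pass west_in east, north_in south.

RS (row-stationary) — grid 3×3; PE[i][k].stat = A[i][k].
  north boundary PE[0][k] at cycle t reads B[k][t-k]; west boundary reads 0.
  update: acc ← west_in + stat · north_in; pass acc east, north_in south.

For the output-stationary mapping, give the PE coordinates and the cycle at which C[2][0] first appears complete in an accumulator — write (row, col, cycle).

Under OS, C[2][0] lands at PE[2][0]:
  [0] (2,0) acc=0 (h:0 v:0)
  [1] (2,0) acc=0 (h:0 v:0)
  [2] (2,0) acc=28 (h:7 v:4)
  [3] (2,0) acc=31 (h:1 v:3)
  [4] (2,0) acc=73 (h:7 v:6)

(row, col, cycle) = (2, 0, 4)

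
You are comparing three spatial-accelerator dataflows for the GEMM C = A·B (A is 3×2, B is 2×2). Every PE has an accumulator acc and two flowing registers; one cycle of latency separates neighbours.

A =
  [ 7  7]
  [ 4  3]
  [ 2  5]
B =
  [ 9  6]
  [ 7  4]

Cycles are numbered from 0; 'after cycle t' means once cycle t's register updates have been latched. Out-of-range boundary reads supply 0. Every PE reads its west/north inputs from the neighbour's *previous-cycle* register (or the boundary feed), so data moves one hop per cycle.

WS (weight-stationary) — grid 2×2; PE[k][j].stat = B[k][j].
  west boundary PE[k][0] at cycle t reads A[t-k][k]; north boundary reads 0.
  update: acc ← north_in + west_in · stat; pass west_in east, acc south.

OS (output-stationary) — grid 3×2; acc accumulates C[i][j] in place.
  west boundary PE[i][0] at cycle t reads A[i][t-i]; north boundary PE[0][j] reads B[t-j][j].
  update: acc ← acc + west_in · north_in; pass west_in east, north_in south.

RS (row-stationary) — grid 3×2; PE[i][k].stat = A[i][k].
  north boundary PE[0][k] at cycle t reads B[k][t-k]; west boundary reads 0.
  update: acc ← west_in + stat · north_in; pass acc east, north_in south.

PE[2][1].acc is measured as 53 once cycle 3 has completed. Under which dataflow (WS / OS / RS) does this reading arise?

dataflow = RS

— WS: 2×2 array has no PE[2][1].
OS [3×2] PE[2][1] across cycles:
  cycle 0: PE[2][1] → acc 0, east 0, south 0
  cycle 1: PE[2][1] → acc 0, east 0, south 0
  cycle 2: PE[2][1] → acc 0, east 0, south 0
  cycle 3: PE[2][1] → acc 12, east 2, south 6
RS [3×2] PE[2][1] across cycles:
  cycle 0: PE[2][1] → acc 0, east 0, south 0
  cycle 1: PE[2][1] → acc 0, east 0, south 0
  cycle 2: PE[2][1] → acc 0, east 0, south 0
  cycle 3: PE[2][1] → acc 53, east 53, south 7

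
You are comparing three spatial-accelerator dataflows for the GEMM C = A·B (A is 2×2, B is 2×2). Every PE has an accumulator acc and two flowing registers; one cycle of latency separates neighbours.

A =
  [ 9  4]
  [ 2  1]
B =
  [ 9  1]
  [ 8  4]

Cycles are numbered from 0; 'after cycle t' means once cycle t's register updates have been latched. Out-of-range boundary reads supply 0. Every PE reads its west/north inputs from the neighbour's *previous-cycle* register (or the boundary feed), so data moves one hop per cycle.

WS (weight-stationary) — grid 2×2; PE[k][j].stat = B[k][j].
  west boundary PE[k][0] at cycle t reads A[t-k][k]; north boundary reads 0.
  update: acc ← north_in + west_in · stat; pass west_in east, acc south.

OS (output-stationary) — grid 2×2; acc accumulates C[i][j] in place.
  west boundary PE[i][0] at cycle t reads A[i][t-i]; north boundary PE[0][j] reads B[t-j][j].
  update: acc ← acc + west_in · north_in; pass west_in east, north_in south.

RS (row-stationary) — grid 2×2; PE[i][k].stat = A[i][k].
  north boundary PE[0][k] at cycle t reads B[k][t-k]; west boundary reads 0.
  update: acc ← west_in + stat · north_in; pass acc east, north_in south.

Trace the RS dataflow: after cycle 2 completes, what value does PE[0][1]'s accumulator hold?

PE[0][1].acc = 25

RS 2×2: PE[0][1] cycle-by-cycle (with neighbour feeds):
  @0  [0,0]  acc 81  |  →81  ↓9
  @0  [0,1]  acc 0  |  →0  ↓0
  @1  [0,0]  acc 9  |  →9  ↓1
  @1  [0,1]  acc 113  |  →113  ↓8
  @2  [0,0]  acc 0  |  →0  ↓0
  @2  [0,1]  acc 25  |  →25  ↓4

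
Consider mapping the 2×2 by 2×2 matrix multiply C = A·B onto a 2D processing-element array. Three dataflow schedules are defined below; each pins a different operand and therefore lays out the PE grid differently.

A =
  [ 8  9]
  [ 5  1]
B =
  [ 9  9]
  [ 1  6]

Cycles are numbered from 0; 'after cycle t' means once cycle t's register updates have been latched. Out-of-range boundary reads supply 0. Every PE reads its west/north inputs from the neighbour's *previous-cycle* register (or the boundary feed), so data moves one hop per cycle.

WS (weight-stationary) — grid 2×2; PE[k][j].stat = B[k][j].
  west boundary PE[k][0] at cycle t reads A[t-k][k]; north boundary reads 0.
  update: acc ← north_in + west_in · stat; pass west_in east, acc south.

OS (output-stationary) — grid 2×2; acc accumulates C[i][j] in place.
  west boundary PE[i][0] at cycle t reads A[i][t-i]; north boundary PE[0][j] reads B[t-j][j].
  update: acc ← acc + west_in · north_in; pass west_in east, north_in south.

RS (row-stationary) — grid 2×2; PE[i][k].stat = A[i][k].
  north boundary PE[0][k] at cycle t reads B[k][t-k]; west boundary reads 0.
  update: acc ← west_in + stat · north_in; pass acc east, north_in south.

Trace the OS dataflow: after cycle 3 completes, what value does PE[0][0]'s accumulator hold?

PE[0][0].acc = 81

OS 2×2: PE[0][0] cycle-by-cycle (with neighbour feeds):
  t=0 PE[0][0]: acc=72 h=8 v=9
  t=1 PE[0][0]: acc=81 h=9 v=1
  t=2 PE[0][0]: acc=81 h=0 v=0
  t=3 PE[0][0]: acc=81 h=0 v=0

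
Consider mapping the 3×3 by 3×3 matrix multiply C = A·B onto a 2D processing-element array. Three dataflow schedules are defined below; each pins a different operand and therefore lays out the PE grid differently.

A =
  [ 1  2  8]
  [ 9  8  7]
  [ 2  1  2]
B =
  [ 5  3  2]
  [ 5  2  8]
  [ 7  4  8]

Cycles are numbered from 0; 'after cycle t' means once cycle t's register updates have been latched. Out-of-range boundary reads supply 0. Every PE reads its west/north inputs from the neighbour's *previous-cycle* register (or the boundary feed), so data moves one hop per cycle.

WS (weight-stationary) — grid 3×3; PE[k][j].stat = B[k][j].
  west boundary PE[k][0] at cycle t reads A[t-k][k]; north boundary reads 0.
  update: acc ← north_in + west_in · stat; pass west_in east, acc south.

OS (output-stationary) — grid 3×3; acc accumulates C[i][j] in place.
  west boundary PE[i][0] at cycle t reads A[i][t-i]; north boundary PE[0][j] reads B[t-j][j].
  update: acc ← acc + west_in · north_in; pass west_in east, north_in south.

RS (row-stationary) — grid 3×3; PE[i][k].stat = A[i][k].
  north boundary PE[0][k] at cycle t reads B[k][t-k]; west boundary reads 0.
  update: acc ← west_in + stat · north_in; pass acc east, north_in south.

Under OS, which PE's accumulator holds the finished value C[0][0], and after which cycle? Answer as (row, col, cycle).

Under OS, C[0][0] lands at PE[0][0]:
  after 0 — PE[0][0] acc=5, pass-E 1, pass-S 5
  after 1 — PE[0][0] acc=15, pass-E 2, pass-S 5
  after 2 — PE[0][0] acc=71, pass-E 8, pass-S 7

(row, col, cycle) = (0, 0, 2)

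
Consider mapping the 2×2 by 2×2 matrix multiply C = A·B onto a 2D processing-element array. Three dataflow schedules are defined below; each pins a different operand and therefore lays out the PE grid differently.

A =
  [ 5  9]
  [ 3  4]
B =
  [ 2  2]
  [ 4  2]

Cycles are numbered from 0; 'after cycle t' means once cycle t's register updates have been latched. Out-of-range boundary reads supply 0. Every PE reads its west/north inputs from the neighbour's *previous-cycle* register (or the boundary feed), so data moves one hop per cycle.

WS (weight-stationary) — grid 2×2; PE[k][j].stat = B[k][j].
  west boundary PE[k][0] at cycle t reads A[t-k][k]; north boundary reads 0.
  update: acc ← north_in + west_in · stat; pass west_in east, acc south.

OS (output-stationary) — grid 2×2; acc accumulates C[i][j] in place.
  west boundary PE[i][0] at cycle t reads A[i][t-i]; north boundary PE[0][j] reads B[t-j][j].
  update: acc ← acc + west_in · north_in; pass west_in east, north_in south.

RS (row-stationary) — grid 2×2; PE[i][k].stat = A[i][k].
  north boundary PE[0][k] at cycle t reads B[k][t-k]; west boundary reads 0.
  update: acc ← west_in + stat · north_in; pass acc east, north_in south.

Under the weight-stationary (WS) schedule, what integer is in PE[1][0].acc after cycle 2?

PE[1][0].acc = 22

WS on a 2×2 grid — tracing PE[1][0] and its feeders:
  cycle 0: PE[0][0] → acc 10, east 5, south 10
  cycle 0: PE[1][0] → acc 0, east 0, south 0
  cycle 1: PE[0][0] → acc 6, east 3, south 6
  cycle 1: PE[1][0] → acc 46, east 9, south 46
  cycle 2: PE[0][0] → acc 0, east 0, south 0
  cycle 2: PE[1][0] → acc 22, east 4, south 22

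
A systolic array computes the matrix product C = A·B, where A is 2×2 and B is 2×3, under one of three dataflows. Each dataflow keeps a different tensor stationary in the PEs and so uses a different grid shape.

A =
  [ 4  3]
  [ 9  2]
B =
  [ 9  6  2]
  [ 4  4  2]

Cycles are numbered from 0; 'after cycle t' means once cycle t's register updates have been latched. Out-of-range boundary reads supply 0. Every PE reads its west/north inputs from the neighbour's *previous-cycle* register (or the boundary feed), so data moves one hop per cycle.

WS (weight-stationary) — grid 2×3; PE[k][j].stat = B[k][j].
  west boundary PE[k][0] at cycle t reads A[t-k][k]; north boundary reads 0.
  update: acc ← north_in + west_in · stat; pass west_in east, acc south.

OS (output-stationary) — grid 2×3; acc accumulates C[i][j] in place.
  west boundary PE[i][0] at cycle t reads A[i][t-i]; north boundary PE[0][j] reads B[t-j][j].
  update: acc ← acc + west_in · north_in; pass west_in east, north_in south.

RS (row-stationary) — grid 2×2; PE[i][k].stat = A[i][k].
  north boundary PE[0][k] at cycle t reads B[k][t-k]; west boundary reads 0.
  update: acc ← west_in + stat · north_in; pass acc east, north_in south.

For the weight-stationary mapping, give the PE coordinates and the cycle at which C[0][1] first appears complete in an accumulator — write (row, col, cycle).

(row, col, cycle) = (1, 1, 2)

WS — PE[1][1] is where C[0][1] collects:
  cycle 0: PE[1][1] → acc 0, east 0, south 0
  cycle 1: PE[1][1] → acc 0, east 0, south 0
  cycle 2: PE[1][1] → acc 36, east 3, south 36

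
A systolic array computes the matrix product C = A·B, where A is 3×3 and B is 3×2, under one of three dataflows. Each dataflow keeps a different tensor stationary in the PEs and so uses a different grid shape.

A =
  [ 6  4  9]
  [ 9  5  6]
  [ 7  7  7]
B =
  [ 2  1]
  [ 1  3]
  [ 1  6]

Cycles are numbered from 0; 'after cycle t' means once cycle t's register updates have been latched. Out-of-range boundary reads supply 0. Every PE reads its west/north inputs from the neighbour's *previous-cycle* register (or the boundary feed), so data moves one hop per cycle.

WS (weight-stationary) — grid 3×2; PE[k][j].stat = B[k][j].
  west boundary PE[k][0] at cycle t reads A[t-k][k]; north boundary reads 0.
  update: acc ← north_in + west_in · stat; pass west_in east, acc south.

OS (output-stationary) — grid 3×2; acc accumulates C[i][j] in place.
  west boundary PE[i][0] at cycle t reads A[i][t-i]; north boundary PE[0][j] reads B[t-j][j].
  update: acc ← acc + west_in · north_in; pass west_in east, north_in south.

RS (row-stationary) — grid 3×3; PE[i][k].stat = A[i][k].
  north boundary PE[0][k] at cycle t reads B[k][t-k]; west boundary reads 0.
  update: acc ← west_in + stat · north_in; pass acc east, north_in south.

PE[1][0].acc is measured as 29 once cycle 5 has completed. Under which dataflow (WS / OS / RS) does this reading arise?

dataflow = OS

WS (3×2 grid), PE[1][0]:
  0: (1,0).acc=0  regs=<0,0>
  1: (1,0).acc=16  regs=<4,16>
  2: (1,0).acc=23  regs=<5,23>
  3: (1,0).acc=21  regs=<7,21>
  4: (1,0).acc=0  regs=<0,0>
  5: (1,0).acc=0  regs=<0,0>
OS (3×2 grid), PE[1][0]:
  0: (1,0).acc=0  regs=<0,0>
  1: (1,0).acc=18  regs=<9,2>
  2: (1,0).acc=23  regs=<5,1>
  3: (1,0).acc=29  regs=<6,1>
  4: (1,0).acc=29  regs=<0,0>
  5: (1,0).acc=29  regs=<0,0>
RS (3×3 grid), PE[1][0]:
  0: (1,0).acc=0  regs=<0,0>
  1: (1,0).acc=18  regs=<18,2>
  2: (1,0).acc=9  regs=<9,1>
  3: (1,0).acc=0  regs=<0,0>
  4: (1,0).acc=0  regs=<0,0>
  5: (1,0).acc=0  regs=<0,0>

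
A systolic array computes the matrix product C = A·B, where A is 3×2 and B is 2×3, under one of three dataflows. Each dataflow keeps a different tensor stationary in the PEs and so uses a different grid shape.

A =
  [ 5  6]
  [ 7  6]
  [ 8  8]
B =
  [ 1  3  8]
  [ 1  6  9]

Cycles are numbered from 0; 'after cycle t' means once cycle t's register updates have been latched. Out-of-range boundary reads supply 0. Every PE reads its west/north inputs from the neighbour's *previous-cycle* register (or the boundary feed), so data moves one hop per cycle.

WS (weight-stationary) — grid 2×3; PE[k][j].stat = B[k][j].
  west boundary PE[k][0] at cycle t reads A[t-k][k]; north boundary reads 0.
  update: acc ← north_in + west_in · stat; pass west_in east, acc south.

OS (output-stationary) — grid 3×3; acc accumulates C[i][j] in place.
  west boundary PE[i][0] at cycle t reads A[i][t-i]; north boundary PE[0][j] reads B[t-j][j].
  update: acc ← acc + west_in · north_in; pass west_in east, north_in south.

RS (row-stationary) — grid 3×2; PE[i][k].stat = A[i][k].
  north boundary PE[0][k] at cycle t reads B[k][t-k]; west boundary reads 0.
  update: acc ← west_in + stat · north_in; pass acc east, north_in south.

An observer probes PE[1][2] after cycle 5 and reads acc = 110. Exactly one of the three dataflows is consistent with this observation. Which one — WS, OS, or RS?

dataflow = OS

Under WS (2×3), PE[1][2]:
  t=0 PE[1][2]: acc=0 h=0 v=0
  t=1 PE[1][2]: acc=0 h=0 v=0
  t=2 PE[1][2]: acc=0 h=0 v=0
  t=3 PE[1][2]: acc=94 h=6 v=94
  t=4 PE[1][2]: acc=110 h=6 v=110
  t=5 PE[1][2]: acc=136 h=8 v=136
Under OS (3×3), PE[1][2]:
  t=0 PE[1][2]: acc=0 h=0 v=0
  t=1 PE[1][2]: acc=0 h=0 v=0
  t=2 PE[1][2]: acc=0 h=0 v=0
  t=3 PE[1][2]: acc=56 h=7 v=8
  t=4 PE[1][2]: acc=110 h=6 v=9
  t=5 PE[1][2]: acc=110 h=0 v=0
— RS: 3×2 array has no PE[1][2].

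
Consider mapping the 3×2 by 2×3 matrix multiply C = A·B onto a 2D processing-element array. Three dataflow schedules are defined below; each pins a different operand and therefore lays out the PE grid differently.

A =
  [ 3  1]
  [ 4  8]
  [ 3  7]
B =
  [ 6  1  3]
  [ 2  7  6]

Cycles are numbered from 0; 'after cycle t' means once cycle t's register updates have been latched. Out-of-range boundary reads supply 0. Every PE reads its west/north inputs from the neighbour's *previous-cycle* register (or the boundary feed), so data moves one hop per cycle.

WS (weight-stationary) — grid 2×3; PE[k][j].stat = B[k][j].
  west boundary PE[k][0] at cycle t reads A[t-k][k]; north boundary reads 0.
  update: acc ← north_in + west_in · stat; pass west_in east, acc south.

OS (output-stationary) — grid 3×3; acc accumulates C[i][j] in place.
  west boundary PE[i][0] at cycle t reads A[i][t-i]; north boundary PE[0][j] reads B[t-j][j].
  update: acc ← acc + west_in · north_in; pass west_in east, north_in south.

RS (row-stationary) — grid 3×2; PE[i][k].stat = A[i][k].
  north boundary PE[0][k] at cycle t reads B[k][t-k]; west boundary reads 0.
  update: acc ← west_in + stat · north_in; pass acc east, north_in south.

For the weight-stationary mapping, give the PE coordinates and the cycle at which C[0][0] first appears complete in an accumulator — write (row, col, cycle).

(row, col, cycle) = (1, 0, 1)

WS — PE[1][0] is where C[0][0] collects:
  cycle 0: PE[1][0] → acc 0, east 0, south 0
  cycle 1: PE[1][0] → acc 20, east 1, south 20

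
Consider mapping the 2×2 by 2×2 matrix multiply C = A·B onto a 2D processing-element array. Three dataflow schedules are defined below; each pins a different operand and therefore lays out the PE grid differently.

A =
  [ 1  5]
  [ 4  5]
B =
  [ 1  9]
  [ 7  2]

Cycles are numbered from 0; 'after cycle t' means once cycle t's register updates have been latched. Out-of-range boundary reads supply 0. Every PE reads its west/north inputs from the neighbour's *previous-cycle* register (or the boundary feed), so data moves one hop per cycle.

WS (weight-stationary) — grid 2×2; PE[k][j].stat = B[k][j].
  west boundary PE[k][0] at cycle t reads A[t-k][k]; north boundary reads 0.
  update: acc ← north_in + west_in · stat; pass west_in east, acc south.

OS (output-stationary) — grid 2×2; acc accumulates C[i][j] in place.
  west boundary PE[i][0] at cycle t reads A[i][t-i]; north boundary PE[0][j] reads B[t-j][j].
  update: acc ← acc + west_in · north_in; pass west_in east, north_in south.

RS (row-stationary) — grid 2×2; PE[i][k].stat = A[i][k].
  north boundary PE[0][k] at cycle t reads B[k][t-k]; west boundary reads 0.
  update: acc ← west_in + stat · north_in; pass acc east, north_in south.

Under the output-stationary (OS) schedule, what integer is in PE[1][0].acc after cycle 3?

PE[1][0].acc = 39

OS on a 2×2 grid — tracing PE[1][0] and its feeders:
  after 0 — PE[0][0] acc=1, pass-E 1, pass-S 1
  after 0 — PE[1][0] acc=0, pass-E 0, pass-S 0
  after 1 — PE[0][0] acc=36, pass-E 5, pass-S 7
  after 1 — PE[1][0] acc=4, pass-E 4, pass-S 1
  after 2 — PE[0][0] acc=36, pass-E 0, pass-S 0
  after 2 — PE[1][0] acc=39, pass-E 5, pass-S 7
  after 3 — PE[0][0] acc=36, pass-E 0, pass-S 0
  after 3 — PE[1][0] acc=39, pass-E 0, pass-S 0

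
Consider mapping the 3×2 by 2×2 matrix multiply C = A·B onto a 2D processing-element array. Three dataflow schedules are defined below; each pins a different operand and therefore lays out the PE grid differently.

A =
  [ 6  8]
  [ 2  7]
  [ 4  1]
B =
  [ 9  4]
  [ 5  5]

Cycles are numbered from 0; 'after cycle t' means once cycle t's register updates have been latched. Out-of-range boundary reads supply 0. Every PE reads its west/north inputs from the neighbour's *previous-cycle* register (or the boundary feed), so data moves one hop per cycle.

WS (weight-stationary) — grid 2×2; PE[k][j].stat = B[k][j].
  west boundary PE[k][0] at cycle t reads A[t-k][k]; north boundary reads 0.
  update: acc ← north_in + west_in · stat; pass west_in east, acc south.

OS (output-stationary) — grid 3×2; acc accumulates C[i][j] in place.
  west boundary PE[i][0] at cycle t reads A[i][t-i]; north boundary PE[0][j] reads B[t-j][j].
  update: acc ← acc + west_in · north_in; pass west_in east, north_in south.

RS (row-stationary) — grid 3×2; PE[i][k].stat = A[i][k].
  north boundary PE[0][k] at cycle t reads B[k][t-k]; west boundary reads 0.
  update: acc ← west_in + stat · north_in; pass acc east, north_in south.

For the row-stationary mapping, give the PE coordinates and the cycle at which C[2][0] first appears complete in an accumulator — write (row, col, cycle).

RS: C[2][0] accumulates in PE[2][1]:
  after 0 — PE[2][1] acc=0, pass-E 0, pass-S 0
  after 1 — PE[2][1] acc=0, pass-E 0, pass-S 0
  after 2 — PE[2][1] acc=0, pass-E 0, pass-S 0
  after 3 — PE[2][1] acc=41, pass-E 41, pass-S 5

(row, col, cycle) = (2, 1, 3)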